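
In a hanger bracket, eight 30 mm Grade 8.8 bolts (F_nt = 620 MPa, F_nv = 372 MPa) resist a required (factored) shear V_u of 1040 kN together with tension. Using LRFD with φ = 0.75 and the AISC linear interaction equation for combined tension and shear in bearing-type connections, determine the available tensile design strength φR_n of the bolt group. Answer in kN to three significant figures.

A_b = π·30²/4 = 706.9 mm²; f_rv = 1040 × 1000 / (8 × 706.9) = 183.9 MPa.
F'_nt = 1.3 F_nt − (F_nt / φF_nv) f_rv = 1.3·620 − (620/(0.75·372))·183.9 = 397.3 MPa, capped at F_nt → F'_nt = 397.3 MPa.
R_n = F'_nt · A_b · n = 397.3 × 706.9 × 8 / 1000 = 2247 kN.
Design strength φR_n = 0.75 × 2247 = 1690 kN.

1690 kN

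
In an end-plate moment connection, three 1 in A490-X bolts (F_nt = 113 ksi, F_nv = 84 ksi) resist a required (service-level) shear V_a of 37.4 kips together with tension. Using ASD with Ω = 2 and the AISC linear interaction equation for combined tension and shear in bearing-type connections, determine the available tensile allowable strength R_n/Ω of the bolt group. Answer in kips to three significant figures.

A_b = π·1²/4 = 0.7854 in²; f_rv = 37.4 / (3 × 0.7854) = 15.87 ksi.
F'_nt = 1.3 F_nt − (Ω F_nt / F_nv) f_rv = 1.3·113 − (2·113/84)·15.87 = 104.2 ksi, capped at F_nt → F'_nt = 104.2 ksi.
R_n = F'_nt · A_b · n = 104.2 × 0.7854 × 3 = 245.5 kips.
Allowable strength R_n/Ω = 245.5 / 2 = 123 kips.

123 kips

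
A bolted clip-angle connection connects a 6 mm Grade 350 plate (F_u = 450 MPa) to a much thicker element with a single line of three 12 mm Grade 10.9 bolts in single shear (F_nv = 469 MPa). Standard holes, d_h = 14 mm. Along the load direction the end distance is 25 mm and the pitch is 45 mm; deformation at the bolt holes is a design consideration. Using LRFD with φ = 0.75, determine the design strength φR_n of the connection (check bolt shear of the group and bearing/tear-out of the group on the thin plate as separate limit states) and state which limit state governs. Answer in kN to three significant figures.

119 kN (bolt shear governs)

Bolt shear: A_b = π·12²/4 = 113.1 mm²; R_n = 469 × 113.1 × 3 × 1 / 1000 = 159.1 kN → 0.75 × 159.1 = 119 kN.
Bearing (1.2 l_c t F_u ≤ 2.4 d t F_u): upper limit = 2.4·12·6·450 / 1000 = 77.76 kN.
  Edge l_c = 25 − 14/2 = 18 → r_n = 58.32 kN; interior l_c = 45 − 14 = 31 → r_n = 77.76 kN.
  R_n,bearing = 1·58.32 + 2·77.76 = 213.8 kN → 0.75 × 213.8 = 160 kN.
Bolt shear governs: 119 kN.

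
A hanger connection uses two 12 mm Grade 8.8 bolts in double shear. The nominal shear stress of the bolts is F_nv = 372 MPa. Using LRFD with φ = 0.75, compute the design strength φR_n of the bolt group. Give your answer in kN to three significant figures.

A_b = π × 12² / 4 = 113.1 mm².
R_n = F_nv · A_b · n · n_s = 372 × 113.1 × 2 × 2 / 1000 = 168.3 kN.
Design strength φR_n = 0.75 × 168.3 = 126 kN.

126 kN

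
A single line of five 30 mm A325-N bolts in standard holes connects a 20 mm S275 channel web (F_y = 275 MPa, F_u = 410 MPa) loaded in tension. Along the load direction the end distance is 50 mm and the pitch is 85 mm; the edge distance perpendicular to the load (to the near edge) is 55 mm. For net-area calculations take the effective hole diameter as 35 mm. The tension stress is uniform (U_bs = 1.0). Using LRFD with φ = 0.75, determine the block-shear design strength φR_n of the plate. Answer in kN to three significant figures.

Shear plane L_v = 50 + 4·85 = 390 mm; A_gv = 390 × 20 = 7800 mm².
A_nv = (390 − 4.5·35) × 20 = 4650 mm².
A_nt = (55 − 0.5·35) × 20 = 750 mm².
0.6 F_u A_nv = 1144 kN; 0.6 F_y A_gv = 1287 kN → shear rupture governs the shear term.
R_n = 1144 + 1.0 × 410 × 750 / 1000 = 1451 kN.
Design strength φR_n = 0.75 × 1451 = 1090 kN.

1090 kN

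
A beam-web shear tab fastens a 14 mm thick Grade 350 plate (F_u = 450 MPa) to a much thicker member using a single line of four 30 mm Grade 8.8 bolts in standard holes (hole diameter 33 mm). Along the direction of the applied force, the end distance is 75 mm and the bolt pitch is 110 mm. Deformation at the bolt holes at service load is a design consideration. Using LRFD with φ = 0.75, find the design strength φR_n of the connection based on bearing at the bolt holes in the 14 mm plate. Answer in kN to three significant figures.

Per bolt r_n = 1.2 l_c t F_u ≤ 2.4 d t F_u; upper limit = 2.4 × 30 × 14 × 450 / 1000 = 453.6 kN.
Edge bolt: l_c = 75 − 33/2 = 58.5 mm → 1.2 × 58.5 × 14 × 450 / 1000 = 442.3 → r_n = 442.3 kN.
Interior bolts: l_c = 110 − 33 = 77 mm → 1.2 × 77 × 14 × 450 / 1000 = 582.1 → r_n = 453.6 kN.
R_n = 1 × 442.3 + 3 × 453.6 = 1803 kN.
Design strength φR_n = 0.75 × 1803 = 1350 kN.

1350 kN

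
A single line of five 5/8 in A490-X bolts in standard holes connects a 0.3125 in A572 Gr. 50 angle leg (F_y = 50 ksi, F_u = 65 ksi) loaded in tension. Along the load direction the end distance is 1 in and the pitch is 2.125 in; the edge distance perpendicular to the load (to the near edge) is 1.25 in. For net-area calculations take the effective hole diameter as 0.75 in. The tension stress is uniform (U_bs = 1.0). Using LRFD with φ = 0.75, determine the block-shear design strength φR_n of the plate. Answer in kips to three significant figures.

69.3 kips

Shear plane L_v = 1 + 4·2.125 = 9.5 in; A_gv = 9.5 × 0.3125 = 2.969 in².
A_nv = (9.5 − 4.5·0.75) × 0.3125 = 1.914 in².
A_nt = (1.25 − 0.5·0.75) × 0.3125 = 0.2734 in².
0.6 F_u A_nv = 74.65 kips; 0.6 F_y A_gv = 89.06 kips → shear rupture governs the shear term.
R_n = 74.65 + 1.0 × 65 × 0.2734 = 92.42 kips.
Design strength φR_n = 0.75 × 92.42 = 69.3 kips.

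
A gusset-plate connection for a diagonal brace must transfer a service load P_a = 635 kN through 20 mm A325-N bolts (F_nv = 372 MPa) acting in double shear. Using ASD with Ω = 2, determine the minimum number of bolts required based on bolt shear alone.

A_b = π·20²/4 = 314.2 mm².
Per-bolt allowable strength R_n/Ω = 372 × 314.2 × 2 / 1000 / 2 = 116.9 kN.
n ≥ 635 / 116.9 = 5.434 → use 6 bolts.

6 bolts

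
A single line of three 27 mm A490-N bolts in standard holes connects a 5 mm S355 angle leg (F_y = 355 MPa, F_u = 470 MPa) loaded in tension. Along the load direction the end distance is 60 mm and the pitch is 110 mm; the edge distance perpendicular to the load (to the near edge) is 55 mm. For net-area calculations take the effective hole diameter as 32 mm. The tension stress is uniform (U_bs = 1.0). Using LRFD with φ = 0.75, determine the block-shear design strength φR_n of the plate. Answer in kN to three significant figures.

Shear plane L_v = 60 + 2·110 = 280 mm; A_gv = 280 × 5 = 1400 mm².
A_nv = (280 − 2.5·32) × 5 = 1000 mm².
A_nt = (55 − 0.5·32) × 5 = 195 mm².
0.6 F_u A_nv = 282 kN; 0.6 F_y A_gv = 298.2 kN → shear rupture governs the shear term.
R_n = 282 + 1.0 × 470 × 195 / 1000 = 373.6 kN.
Design strength φR_n = 0.75 × 373.6 = 280 kN.

280 kN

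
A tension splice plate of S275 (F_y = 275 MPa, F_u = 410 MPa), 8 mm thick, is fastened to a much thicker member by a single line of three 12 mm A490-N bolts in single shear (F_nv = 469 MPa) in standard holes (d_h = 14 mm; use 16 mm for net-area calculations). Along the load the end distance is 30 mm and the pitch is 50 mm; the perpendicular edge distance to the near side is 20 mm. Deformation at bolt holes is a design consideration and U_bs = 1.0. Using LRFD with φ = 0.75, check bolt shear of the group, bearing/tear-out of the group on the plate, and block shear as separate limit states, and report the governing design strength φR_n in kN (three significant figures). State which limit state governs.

Bolt shear: A_b = π·12²/4 = 113.1 mm²; R_n = 469 × 113.1 × 3 × 1 / 1000 = 159.1 kN → 0.75 × 159.1 = 119 kN.
Bearing: edge l_c = 23, r_n = 90.53 kN; interior l_c = 36, r_n = 94.46 kN; R_n = 90.53 + 2·94.46 = 279.5 kN → 210 kN.
Block shear: A_gv = 1040, A_nv = 720, A_nt = 96 mm²; R_n = min(0.6F_uA_nv, 0.6F_yA_gv) + U_bs·F_u·A_nt = 211 kN → 158 kN.
Bolt shear governs: 119 kN.

119 kN (bolt shear governs)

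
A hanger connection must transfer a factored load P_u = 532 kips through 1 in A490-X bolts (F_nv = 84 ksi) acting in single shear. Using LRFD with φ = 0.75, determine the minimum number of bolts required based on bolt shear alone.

11 bolts

A_b = π·1²/4 = 0.7854 in².
Per-bolt design strength φR_n = 0.75 × 84 × 0.7854 × 1 = 49.48 kips.
n ≥ 532 / 49.48 = 10.75 → use 11 bolts.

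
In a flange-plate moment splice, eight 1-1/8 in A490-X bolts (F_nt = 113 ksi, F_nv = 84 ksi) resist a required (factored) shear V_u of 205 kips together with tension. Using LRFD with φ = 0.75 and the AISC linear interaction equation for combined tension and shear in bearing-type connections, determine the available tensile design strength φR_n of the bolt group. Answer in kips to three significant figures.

600 kips

A_b = π·1.125²/4 = 0.994 in²; f_rv = 205 / (8 × 0.994) = 25.78 ksi.
F'_nt = 1.3 F_nt − (F_nt / φF_nv) f_rv = 1.3·113 − (113/(0.75·84))·25.78 = 100.7 ksi, capped at F_nt → F'_nt = 100.7 ksi.
R_n = F'_nt · A_b · n = 100.7 × 0.994 × 8 = 800.5 kips.
Design strength φR_n = 0.75 × 800.5 = 600 kips.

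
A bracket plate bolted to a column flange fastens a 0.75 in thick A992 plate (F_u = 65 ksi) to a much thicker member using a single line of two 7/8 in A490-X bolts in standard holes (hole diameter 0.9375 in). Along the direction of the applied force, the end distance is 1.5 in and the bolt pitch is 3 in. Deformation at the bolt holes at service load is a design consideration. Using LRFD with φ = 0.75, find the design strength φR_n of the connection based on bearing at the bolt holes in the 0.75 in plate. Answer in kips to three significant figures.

Per bolt r_n = 1.2 l_c t F_u ≤ 2.4 d t F_u; upper limit = 2.4 × 0.875 × 0.75 × 65 = 102.4 kips.
Edge bolt: l_c = 1.5 − 0.9375/2 = 1.031 in → 1.2 × 1.031 × 0.75 × 65 = 60.33 → r_n = 60.33 kips.
Interior bolts: l_c = 3 − 0.9375 = 2.062 in → 1.2 × 2.062 × 0.75 × 65 = 120.7 → r_n = 102.4 kips.
R_n = 1 × 60.33 + 1 × 102.4 = 162.7 kips.
Design strength φR_n = 0.75 × 162.7 = 122 kips.

122 kips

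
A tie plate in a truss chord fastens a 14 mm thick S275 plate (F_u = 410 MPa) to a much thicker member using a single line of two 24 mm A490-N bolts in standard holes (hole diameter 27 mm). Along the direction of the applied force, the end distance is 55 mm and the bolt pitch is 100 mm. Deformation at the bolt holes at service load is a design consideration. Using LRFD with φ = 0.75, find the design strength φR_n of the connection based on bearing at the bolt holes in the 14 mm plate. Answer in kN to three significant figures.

Per bolt r_n = 1.2 l_c t F_u ≤ 2.4 d t F_u; upper limit = 2.4 × 24 × 14 × 410 / 1000 = 330.6 kN.
Edge bolt: l_c = 55 − 27/2 = 41.5 mm → 1.2 × 41.5 × 14 × 410 / 1000 = 285.9 → r_n = 285.9 kN.
Interior bolts: l_c = 100 − 27 = 73 mm → 1.2 × 73 × 14 × 410 / 1000 = 502.8 → r_n = 330.6 kN.
R_n = 1 × 285.9 + 1 × 330.6 = 616.5 kN.
Design strength φR_n = 0.75 × 616.5 = 462 kN.

462 kN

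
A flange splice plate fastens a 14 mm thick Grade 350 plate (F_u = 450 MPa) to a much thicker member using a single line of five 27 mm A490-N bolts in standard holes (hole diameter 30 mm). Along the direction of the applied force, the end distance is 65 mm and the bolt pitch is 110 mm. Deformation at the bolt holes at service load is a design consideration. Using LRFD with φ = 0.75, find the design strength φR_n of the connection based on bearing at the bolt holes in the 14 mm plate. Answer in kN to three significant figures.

1510 kN

Per bolt r_n = 1.2 l_c t F_u ≤ 2.4 d t F_u; upper limit = 2.4 × 27 × 14 × 450 / 1000 = 408.2 kN.
Edge bolt: l_c = 65 − 30/2 = 50 mm → 1.2 × 50 × 14 × 450 / 1000 = 378 → r_n = 378 kN.
Interior bolts: l_c = 110 − 30 = 80 mm → 1.2 × 80 × 14 × 450 / 1000 = 604.8 → r_n = 408.2 kN.
R_n = 1 × 378 + 4 × 408.2 = 2011 kN.
Design strength φR_n = 0.75 × 2011 = 1510 kN.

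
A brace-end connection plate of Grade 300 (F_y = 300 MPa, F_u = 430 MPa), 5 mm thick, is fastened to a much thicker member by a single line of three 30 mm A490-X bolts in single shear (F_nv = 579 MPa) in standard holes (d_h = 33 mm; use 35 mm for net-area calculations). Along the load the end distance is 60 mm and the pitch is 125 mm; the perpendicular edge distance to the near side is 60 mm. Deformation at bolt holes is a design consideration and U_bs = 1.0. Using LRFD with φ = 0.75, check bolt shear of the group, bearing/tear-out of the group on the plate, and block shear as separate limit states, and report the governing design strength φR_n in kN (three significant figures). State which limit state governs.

Bolt shear: A_b = π·30²/4 = 706.9 mm²; R_n = 579 × 706.9 × 3 × 1 / 1000 = 1228 kN → 0.75 × 1228 = 921 kN.
Bearing: edge l_c = 43.5, r_n = 112.2 kN; interior l_c = 92, r_n = 154.8 kN; R_n = 112.2 + 2·154.8 = 421.8 kN → 316 kN.
Block shear: A_gv = 1550, A_nv = 1112, A_nt = 212.5 mm²; R_n = min(0.6F_uA_nv, 0.6F_yA_gv) + U_bs·F_u·A_nt = 370.4 kN → 278 kN.
Block shear governs: 278 kN.

278 kN (block shear governs)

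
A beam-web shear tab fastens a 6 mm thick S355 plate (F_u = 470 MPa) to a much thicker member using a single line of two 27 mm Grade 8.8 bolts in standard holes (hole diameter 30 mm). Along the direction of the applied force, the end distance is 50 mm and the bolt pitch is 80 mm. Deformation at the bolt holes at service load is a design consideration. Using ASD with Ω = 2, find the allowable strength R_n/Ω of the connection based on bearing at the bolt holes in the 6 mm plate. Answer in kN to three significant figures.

144 kN

Per bolt r_n = 1.2 l_c t F_u ≤ 2.4 d t F_u; upper limit = 2.4 × 27 × 6 × 470 / 1000 = 182.7 kN.
Edge bolt: l_c = 50 − 30/2 = 35 mm → 1.2 × 35 × 6 × 470 / 1000 = 118.4 → r_n = 118.4 kN.
Interior bolts: l_c = 80 − 30 = 50 mm → 1.2 × 50 × 6 × 470 / 1000 = 169.2 → r_n = 169.2 kN.
R_n = 1 × 118.4 + 1 × 169.2 = 287.6 kN.
Allowable strength R_n/Ω = 287.6 / 2 = 144 kN.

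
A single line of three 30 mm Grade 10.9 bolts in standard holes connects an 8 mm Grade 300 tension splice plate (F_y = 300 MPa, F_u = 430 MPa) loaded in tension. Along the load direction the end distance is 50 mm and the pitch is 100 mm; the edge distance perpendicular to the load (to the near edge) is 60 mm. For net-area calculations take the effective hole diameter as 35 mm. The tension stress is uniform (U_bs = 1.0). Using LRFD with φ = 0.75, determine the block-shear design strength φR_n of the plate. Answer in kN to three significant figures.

Shear plane L_v = 50 + 2·100 = 250 mm; A_gv = 250 × 8 = 2000 mm².
A_nv = (250 − 2.5·35) × 8 = 1300 mm².
A_nt = (60 − 0.5·35) × 8 = 340 mm².
0.6 F_u A_nv = 335.4 kN; 0.6 F_y A_gv = 360 kN → shear rupture governs the shear term.
R_n = 335.4 + 1.0 × 430 × 340 / 1000 = 481.6 kN.
Design strength φR_n = 0.75 × 481.6 = 361 kN.

361 kN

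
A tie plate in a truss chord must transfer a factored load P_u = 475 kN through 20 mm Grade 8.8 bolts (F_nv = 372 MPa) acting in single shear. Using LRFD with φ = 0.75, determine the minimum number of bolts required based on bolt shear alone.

6 bolts

A_b = π·20²/4 = 314.2 mm².
Per-bolt design strength φR_n = 0.75 × 372 × 314.2 × 1 / 1000 = 87.65 kN.
n ≥ 475 / 87.65 = 5.419 → use 6 bolts.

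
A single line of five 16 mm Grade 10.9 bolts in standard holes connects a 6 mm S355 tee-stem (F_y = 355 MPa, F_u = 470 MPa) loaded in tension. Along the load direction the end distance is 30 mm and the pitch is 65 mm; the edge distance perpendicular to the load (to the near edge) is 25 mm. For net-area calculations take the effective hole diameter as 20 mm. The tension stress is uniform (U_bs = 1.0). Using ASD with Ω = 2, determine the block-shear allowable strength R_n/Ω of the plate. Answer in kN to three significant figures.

Shear plane L_v = 30 + 4·65 = 290 mm; A_gv = 290 × 6 = 1740 mm².
A_nv = (290 − 4.5·20) × 6 = 1200 mm².
A_nt = (25 − 0.5·20) × 6 = 90 mm².
0.6 F_u A_nv = 338.4 kN; 0.6 F_y A_gv = 370.6 kN → shear rupture governs the shear term.
R_n = 338.4 + 1.0 × 470 × 90 / 1000 = 380.7 kN.
Allowable strength R_n/Ω = 380.7 / 2 = 190 kN.

190 kN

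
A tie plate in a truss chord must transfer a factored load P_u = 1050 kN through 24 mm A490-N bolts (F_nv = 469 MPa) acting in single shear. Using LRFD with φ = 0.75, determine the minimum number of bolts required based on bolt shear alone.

A_b = π·24²/4 = 452.4 mm².
Per-bolt design strength φR_n = 0.75 × 469 × 452.4 × 1 / 1000 = 159.1 kN.
n ≥ 1050 / 159.1 = 6.598 → use 7 bolts.

7 bolts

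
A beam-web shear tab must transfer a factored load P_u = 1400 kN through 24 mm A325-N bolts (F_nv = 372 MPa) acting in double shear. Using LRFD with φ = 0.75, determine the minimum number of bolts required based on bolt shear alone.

A_b = π·24²/4 = 452.4 mm².
Per-bolt design strength φR_n = 0.75 × 372 × 452.4 × 2 / 1000 = 252.4 kN.
n ≥ 1400 / 252.4 = 5.546 → use 6 bolts.

6 bolts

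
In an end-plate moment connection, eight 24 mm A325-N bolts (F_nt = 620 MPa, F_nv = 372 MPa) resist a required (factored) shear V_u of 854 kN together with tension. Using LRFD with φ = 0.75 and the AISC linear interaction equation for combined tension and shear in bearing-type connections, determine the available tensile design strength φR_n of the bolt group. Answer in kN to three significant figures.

A_b = π·24²/4 = 452.4 mm²; f_rv = 854 × 1000 / (8 × 452.4) = 236 MPa.
F'_nt = 1.3 F_nt − (F_nt / φF_nv) f_rv = 1.3·620 − (620/(0.75·372))·236 = 281.6 MPa, capped at F_nt → F'_nt = 281.6 MPa.
R_n = F'_nt · A_b · n = 281.6 × 452.4 × 8 / 1000 = 1019 kN.
Design strength φR_n = 0.75 × 1019 = 764 kN.

764 kN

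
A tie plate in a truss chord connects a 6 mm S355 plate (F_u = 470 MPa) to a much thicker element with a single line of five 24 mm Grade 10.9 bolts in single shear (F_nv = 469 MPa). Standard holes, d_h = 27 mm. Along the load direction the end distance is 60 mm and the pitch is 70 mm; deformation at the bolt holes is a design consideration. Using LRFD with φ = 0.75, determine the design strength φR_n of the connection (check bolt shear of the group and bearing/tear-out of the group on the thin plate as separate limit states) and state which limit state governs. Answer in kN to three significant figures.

555 kN (bearing governs)

Bolt shear: A_b = π·24²/4 = 452.4 mm²; R_n = 469 × 452.4 × 5 × 1 / 1000 = 1061 kN → 0.75 × 1061 = 796 kN.
Bearing (1.2 l_c t F_u ≤ 2.4 d t F_u): upper limit = 2.4·24·6·470 / 1000 = 162.4 kN.
  Edge l_c = 60 − 27/2 = 46.5 → r_n = 157.4 kN; interior l_c = 70 − 27 = 43 → r_n = 145.5 kN.
  R_n,bearing = 1·157.4 + 4·145.5 = 739.4 kN → 0.75 × 739.4 = 555 kN.
Bearing governs: 555 kN.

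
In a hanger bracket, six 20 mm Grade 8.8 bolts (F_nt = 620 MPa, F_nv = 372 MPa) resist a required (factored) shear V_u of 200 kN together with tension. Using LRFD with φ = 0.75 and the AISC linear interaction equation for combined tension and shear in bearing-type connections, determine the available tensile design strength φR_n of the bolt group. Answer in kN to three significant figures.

806 kN

A_b = π·20²/4 = 314.2 mm²; f_rv = 200 × 1000 / (6 × 314.2) = 106.1 MPa.
F'_nt = 1.3 F_nt − (F_nt / φF_nv) f_rv = 1.3·620 − (620/(0.75·372))·106.1 = 570.2 MPa, capped at F_nt → F'_nt = 570.2 MPa.
R_n = F'_nt · A_b · n = 570.2 × 314.2 × 6 / 1000 = 1075 kN.
Design strength φR_n = 0.75 × 1075 = 806 kN.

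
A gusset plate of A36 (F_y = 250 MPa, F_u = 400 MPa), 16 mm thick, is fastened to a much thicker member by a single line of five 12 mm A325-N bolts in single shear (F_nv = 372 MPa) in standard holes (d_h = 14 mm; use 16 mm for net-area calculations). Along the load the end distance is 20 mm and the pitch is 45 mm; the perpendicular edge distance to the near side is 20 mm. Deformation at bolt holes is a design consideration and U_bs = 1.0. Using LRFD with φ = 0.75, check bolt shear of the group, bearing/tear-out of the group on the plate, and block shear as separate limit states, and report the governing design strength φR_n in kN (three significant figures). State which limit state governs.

158 kN (bolt shear governs)

Bolt shear: A_b = π·12²/4 = 113.1 mm²; R_n = 372 × 113.1 × 5 × 1 / 1000 = 210.4 kN → 0.75 × 210.4 = 158 kN.
Bearing: edge l_c = 13, r_n = 99.84 kN; interior l_c = 31, r_n = 184.3 kN; R_n = 99.84 + 4·184.3 = 837.1 kN → 628 kN.
Block shear: A_gv = 3200, A_nv = 2048, A_nt = 192 mm²; R_n = min(0.6F_uA_nv, 0.6F_yA_gv) + U_bs·F_u·A_nt = 556.8 kN → 418 kN.
Bolt shear governs: 158 kN.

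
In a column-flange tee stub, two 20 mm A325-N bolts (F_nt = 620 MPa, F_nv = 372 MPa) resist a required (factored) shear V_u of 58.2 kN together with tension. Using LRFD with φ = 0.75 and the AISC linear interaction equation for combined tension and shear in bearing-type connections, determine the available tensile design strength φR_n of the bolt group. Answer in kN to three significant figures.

A_b = π·20²/4 = 314.2 mm²; f_rv = 58.2 × 1000 / (2 × 314.2) = 92.63 MPa.
F'_nt = 1.3 F_nt − (F_nt / φF_nv) f_rv = 1.3·620 − (620/(0.75·372))·92.63 = 600.2 MPa, capped at F_nt → F'_nt = 600.2 MPa.
R_n = F'_nt · A_b · n = 600.2 × 314.2 × 2 / 1000 = 377.1 kN.
Design strength φR_n = 0.75 × 377.1 = 283 kN.

283 kN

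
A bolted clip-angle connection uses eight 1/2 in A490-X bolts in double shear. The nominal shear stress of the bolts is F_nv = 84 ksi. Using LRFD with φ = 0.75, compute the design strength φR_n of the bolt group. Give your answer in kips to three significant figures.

A_b = π × 0.5² / 4 = 0.1963 in².
R_n = F_nv · A_b · n · n_s = 84 × 0.1963 × 8 × 2 = 263.9 kips.
Design strength φR_n = 0.75 × 263.9 = 198 kips.

198 kips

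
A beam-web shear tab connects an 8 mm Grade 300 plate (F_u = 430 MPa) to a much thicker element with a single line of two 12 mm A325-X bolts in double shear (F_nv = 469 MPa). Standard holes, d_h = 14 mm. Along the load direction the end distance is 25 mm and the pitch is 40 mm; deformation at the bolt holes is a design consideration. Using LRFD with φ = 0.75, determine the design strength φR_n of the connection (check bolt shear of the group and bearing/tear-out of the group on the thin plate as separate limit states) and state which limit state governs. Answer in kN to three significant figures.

Bolt shear: A_b = π·12²/4 = 113.1 mm²; R_n = 469 × 113.1 × 2 × 2 / 1000 = 212.2 kN → 0.75 × 212.2 = 159 kN.
Bearing (1.2 l_c t F_u ≤ 2.4 d t F_u): upper limit = 2.4·12·8·430 / 1000 = 99.07 kN.
  Edge l_c = 25 − 14/2 = 18 → r_n = 74.3 kN; interior l_c = 40 − 14 = 26 → r_n = 99.07 kN.
  R_n,bearing = 1·74.3 + 1·99.07 = 173.4 kN → 0.75 × 173.4 = 130 kN.
Bearing governs: 130 kN.

130 kN (bearing governs)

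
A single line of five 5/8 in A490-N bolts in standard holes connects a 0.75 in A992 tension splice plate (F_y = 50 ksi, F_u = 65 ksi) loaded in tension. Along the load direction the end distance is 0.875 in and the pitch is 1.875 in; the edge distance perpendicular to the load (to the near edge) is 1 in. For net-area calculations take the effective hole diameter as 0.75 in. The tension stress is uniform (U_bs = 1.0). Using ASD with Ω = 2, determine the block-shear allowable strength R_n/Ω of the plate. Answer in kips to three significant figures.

88.4 kips

Shear plane L_v = 0.875 + 4·1.875 = 8.375 in; A_gv = 8.375 × 0.75 = 6.281 in².
A_nv = (8.375 − 4.5·0.75) × 0.75 = 3.75 in².
A_nt = (1 − 0.5·0.75) × 0.75 = 0.4688 in².
0.6 F_u A_nv = 146.2 kips; 0.6 F_y A_gv = 188.4 kips → shear rupture governs the shear term.
R_n = 146.2 + 1.0 × 65 × 0.4688 = 176.7 kips.
Allowable strength R_n/Ω = 176.7 / 2 = 88.4 kips.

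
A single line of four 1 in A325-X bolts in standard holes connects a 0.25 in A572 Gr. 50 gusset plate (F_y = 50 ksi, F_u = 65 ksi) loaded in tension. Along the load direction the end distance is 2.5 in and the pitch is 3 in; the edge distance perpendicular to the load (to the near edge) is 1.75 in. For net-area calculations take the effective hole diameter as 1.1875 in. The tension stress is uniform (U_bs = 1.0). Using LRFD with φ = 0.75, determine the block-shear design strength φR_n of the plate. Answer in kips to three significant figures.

Shear plane L_v = 2.5 + 3·3 = 11.5 in; A_gv = 11.5 × 0.25 = 2.875 in².
A_nv = (11.5 − 3.5·1.1875) × 0.25 = 1.836 in².
A_nt = (1.75 − 0.5·1.1875) × 0.25 = 0.2891 in².
0.6 F_u A_nv = 71.6 kips; 0.6 F_y A_gv = 86.25 kips → shear rupture governs the shear term.
R_n = 71.6 + 1.0 × 65 × 0.2891 = 90.39 kips.
Design strength φR_n = 0.75 × 90.39 = 67.8 kips.

67.8 kips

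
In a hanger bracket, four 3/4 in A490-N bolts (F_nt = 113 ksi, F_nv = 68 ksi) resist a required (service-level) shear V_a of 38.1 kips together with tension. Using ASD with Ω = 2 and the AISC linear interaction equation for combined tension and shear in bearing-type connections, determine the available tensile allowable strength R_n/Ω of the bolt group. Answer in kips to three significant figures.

A_b = π·0.75²/4 = 0.4418 in²; f_rv = 38.1 / (4 × 0.4418) = 21.56 ksi.
F'_nt = 1.3 F_nt − (Ω F_nt / F_nv) f_rv = 1.3·113 − (2·113/68)·21.56 = 75.24 ksi, capped at F_nt → F'_nt = 75.24 ksi.
R_n = F'_nt · A_b · n = 75.24 × 0.4418 × 4 = 133 kips.
Allowable strength R_n/Ω = 133 / 2 = 66.5 kips.

66.5 kips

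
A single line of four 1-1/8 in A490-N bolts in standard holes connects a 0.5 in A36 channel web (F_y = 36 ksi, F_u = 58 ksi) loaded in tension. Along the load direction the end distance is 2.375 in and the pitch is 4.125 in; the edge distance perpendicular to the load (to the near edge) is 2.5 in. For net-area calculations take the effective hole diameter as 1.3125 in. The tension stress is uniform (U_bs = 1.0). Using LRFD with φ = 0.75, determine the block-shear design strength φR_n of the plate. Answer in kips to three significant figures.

Shear plane L_v = 2.375 + 3·4.125 = 14.75 in; A_gv = 14.75 × 0.5 = 7.375 in².
A_nv = (14.75 − 3.5·1.3125) × 0.5 = 5.078 in².
A_nt = (2.5 − 0.5·1.3125) × 0.5 = 0.9219 in².
0.6 F_u A_nv = 176.7 kips; 0.6 F_y A_gv = 159.3 kips → shear yielding governs the shear term.
R_n = 159.3 + 1.0 × 58 × 0.9219 = 212.8 kips.
Design strength φR_n = 0.75 × 212.8 = 160 kips.

160 kips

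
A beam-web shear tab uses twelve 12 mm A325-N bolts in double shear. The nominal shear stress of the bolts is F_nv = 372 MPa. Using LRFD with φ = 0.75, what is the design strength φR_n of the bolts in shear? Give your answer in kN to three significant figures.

757 kN

A_b = π × 12² / 4 = 113.1 mm².
R_n = F_nv · A_b · n · n_s = 372 × 113.1 × 12 × 2 / 1000 = 1010 kN.
Design strength φR_n = 0.75 × 1010 = 757 kN.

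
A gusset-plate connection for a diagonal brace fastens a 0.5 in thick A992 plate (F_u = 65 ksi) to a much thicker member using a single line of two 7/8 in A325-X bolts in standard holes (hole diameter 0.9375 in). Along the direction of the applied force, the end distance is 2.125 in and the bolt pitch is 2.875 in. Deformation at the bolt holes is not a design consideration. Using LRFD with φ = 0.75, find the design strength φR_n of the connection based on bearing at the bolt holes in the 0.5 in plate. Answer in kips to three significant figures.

Per bolt r_n = 1.5 l_c t F_u ≤ 3.0 d t F_u; upper limit = 3.0 × 0.875 × 0.5 × 65 = 85.31 kips.
Edge bolt: l_c = 2.125 − 0.9375/2 = 1.656 in → 1.5 × 1.656 × 0.5 × 65 = 80.74 → r_n = 80.74 kips.
Interior bolts: l_c = 2.875 − 0.9375 = 1.938 in → 1.5 × 1.938 × 0.5 × 65 = 94.45 → r_n = 85.31 kips.
R_n = 1 × 80.74 + 1 × 85.31 = 166.1 kips.
Design strength φR_n = 0.75 × 166.1 = 125 kips.

125 kips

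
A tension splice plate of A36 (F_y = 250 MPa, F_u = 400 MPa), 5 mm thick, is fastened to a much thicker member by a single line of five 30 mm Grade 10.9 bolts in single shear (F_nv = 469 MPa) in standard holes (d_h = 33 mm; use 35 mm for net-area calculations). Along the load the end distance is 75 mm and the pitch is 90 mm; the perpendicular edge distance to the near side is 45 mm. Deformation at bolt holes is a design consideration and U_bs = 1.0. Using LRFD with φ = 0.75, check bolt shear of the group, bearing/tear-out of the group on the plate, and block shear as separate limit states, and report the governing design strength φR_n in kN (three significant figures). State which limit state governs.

286 kN (block shear governs)

Bolt shear: A_b = π·30²/4 = 706.9 mm²; R_n = 469 × 706.9 × 5 × 1 / 1000 = 1658 kN → 0.75 × 1658 = 1240 kN.
Bearing: edge l_c = 58.5, r_n = 140.4 kN; interior l_c = 57, r_n = 136.8 kN; R_n = 140.4 + 4·136.8 = 687.6 kN → 516 kN.
Block shear: A_gv = 2175, A_nv = 1388, A_nt = 137.5 mm²; R_n = min(0.6F_uA_nv, 0.6F_yA_gv) + U_bs·F_u·A_nt = 381.2 kN → 286 kN.
Block shear governs: 286 kN.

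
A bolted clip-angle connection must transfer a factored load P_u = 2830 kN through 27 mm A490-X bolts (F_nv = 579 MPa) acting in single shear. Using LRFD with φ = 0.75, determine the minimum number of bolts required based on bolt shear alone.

12 bolts

A_b = π·27²/4 = 572.6 mm².
Per-bolt design strength φR_n = 0.75 × 579 × 572.6 × 1 / 1000 = 248.6 kN.
n ≥ 2830 / 248.6 = 11.38 → use 12 bolts.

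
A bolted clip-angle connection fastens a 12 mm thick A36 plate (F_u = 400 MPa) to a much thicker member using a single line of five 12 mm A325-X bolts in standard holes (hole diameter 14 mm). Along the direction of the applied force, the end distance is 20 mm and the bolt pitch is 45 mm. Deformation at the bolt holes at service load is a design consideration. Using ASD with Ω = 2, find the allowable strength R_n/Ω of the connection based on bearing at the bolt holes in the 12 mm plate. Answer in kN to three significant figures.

Per bolt r_n = 1.2 l_c t F_u ≤ 2.4 d t F_u; upper limit = 2.4 × 12 × 12 × 400 / 1000 = 138.2 kN.
Edge bolt: l_c = 20 − 14/2 = 13 mm → 1.2 × 13 × 12 × 400 / 1000 = 74.88 → r_n = 74.88 kN.
Interior bolts: l_c = 45 − 14 = 31 mm → 1.2 × 31 × 12 × 400 / 1000 = 178.6 → r_n = 138.2 kN.
R_n = 1 × 74.88 + 4 × 138.2 = 627.8 kN.
Allowable strength R_n/Ω = 627.8 / 2 = 314 kN.

314 kN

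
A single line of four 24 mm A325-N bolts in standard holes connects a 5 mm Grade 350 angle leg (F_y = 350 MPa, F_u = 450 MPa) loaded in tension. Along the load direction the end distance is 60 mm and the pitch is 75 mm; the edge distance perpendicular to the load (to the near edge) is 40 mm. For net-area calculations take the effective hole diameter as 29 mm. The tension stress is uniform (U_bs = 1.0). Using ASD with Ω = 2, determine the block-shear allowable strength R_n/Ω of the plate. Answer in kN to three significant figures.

153 kN

Shear plane L_v = 60 + 3·75 = 285 mm; A_gv = 285 × 5 = 1425 mm².
A_nv = (285 − 3.5·29) × 5 = 917.5 mm².
A_nt = (40 − 0.5·29) × 5 = 127.5 mm².
0.6 F_u A_nv = 247.7 kN; 0.6 F_y A_gv = 299.2 kN → shear rupture governs the shear term.
R_n = 247.7 + 1.0 × 450 × 127.5 / 1000 = 305.1 kN.
Allowable strength R_n/Ω = 305.1 / 2 = 153 kN.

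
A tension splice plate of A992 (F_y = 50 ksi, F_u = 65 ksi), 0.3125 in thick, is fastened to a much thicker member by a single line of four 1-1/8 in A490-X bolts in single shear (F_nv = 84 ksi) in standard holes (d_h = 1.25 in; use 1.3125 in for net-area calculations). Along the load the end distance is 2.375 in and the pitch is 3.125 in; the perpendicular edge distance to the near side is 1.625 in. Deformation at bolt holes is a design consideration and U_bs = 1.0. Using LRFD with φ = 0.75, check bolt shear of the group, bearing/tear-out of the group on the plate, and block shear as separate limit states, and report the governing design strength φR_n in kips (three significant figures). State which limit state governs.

Bolt shear: A_b = π·1.125²/4 = 0.994 in²; R_n = 84 × 0.994 × 4 × 1 = 334 kips → 0.75 × 334 = 250 kips.
Bearing: edge l_c = 1.75, r_n = 42.66 kips; interior l_c = 1.875, r_n = 45.7 kips; R_n = 42.66 + 3·45.7 = 179.8 kips → 135 kips.
Block shear: A_gv = 3.672, A_nv = 2.236, A_nt = 0.3027 in²; R_n = min(0.6F_uA_nv, 0.6F_yA_gv) + U_bs·F_u·A_nt = 106.9 kips → 80.2 kips.
Block shear governs: 80.2 kips.

80.2 kips (block shear governs)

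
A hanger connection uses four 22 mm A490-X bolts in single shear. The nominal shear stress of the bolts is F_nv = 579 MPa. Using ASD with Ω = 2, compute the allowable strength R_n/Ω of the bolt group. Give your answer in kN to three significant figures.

A_b = π × 22² / 4 = 380.1 mm².
R_n = F_nv · A_b · n · n_s = 579 × 380.1 × 4 × 1 / 1000 = 880.4 kN.
Allowable strength R_n/Ω = 880.4 / 2 = 440 kN.

440 kN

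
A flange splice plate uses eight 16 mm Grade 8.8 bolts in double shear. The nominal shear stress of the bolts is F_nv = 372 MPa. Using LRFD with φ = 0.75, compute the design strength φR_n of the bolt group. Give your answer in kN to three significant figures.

A_b = π × 16² / 4 = 201.1 mm².
R_n = F_nv · A_b · n · n_s = 372 × 201.1 × 8 × 2 / 1000 = 1197 kN.
Design strength φR_n = 0.75 × 1197 = 898 kN.

898 kN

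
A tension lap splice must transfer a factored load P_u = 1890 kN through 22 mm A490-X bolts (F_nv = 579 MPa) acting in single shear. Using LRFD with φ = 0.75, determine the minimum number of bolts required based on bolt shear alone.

A_b = π·22²/4 = 380.1 mm².
Per-bolt design strength φR_n = 0.75 × 579 × 380.1 × 1 / 1000 = 165.1 kN.
n ≥ 1890 / 165.1 = 11.45 → use 12 bolts.

12 bolts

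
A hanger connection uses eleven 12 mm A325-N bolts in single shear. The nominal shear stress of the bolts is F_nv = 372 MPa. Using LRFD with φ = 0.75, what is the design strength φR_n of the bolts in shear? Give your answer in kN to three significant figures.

347 kN

A_b = π × 12² / 4 = 113.1 mm².
R_n = F_nv · A_b · n · n_s = 372 × 113.1 × 11 × 1 / 1000 = 462.8 kN.
Design strength φR_n = 0.75 × 462.8 = 347 kN.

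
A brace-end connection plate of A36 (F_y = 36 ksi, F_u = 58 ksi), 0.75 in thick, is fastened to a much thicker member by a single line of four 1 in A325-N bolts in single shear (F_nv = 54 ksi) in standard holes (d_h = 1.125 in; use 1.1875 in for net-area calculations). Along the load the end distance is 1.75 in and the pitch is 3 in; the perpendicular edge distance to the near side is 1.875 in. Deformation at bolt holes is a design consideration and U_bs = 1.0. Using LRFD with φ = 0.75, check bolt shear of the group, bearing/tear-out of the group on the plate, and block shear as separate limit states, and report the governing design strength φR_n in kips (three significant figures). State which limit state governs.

127 kips (bolt shear governs)

Bolt shear: A_b = π·1²/4 = 0.7854 in²; R_n = 54 × 0.7854 × 4 × 1 = 169.6 kips → 0.75 × 169.6 = 127 kips.
Bearing: edge l_c = 1.188, r_n = 61.99 kips; interior l_c = 1.875, r_n = 97.88 kips; R_n = 61.99 + 3·97.88 = 355.6 kips → 267 kips.
Block shear: A_gv = 8.062, A_nv = 4.945, A_nt = 0.9609 in²; R_n = min(0.6F_uA_nv, 0.6F_yA_gv) + U_bs·F_u·A_nt = 227.8 kips → 171 kips.
Bolt shear governs: 127 kips.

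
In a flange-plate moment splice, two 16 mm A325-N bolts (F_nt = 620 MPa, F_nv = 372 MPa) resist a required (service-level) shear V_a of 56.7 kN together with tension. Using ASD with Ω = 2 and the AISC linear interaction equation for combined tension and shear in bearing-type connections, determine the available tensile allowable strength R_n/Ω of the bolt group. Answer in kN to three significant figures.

67.6 kN

A_b = π·16²/4 = 201.1 mm²; f_rv = 56.7 × 1000 / (2 × 201.1) = 141 MPa.
F'_nt = 1.3 F_nt − (Ω F_nt / F_nv) f_rv = 1.3·620 − (2·620/372)·141 = 336 MPa, capped at F_nt → F'_nt = 336 MPa.
R_n = F'_nt · A_b · n = 336 × 201.1 × 2 / 1000 = 135.1 kN.
Allowable strength R_n/Ω = 135.1 / 2 = 67.6 kN.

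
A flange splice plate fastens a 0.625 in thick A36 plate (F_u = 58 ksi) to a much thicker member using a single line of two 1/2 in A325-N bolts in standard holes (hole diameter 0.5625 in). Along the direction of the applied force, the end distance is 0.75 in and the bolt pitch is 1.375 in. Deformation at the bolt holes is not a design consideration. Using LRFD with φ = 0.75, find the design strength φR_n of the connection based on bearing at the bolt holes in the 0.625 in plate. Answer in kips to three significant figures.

Per bolt r_n = 1.5 l_c t F_u ≤ 3.0 d t F_u; upper limit = 3.0 × 0.5 × 0.625 × 58 = 54.38 kips.
Edge bolt: l_c = 0.75 − 0.5625/2 = 0.4688 in → 1.5 × 0.4688 × 0.625 × 58 = 25.49 → r_n = 25.49 kips.
Interior bolts: l_c = 1.375 − 0.5625 = 0.8125 in → 1.5 × 0.8125 × 0.625 × 58 = 44.18 → r_n = 44.18 kips.
R_n = 1 × 25.49 + 1 × 44.18 = 69.67 kips.
Design strength φR_n = 0.75 × 69.67 = 52.3 kips.

52.3 kips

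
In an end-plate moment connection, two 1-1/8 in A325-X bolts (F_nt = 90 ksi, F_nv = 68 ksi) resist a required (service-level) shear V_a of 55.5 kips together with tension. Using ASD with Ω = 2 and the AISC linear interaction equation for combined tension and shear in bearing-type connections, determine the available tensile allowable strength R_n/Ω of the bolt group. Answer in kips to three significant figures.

A_b = π·1.125²/4 = 0.994 in²; f_rv = 55.5 / (2 × 0.994) = 27.92 ksi.
F'_nt = 1.3 F_nt − (Ω F_nt / F_nv) f_rv = 1.3·90 − (2·90/68)·27.92 = 43.1 ksi, capped at F_nt → F'_nt = 43.1 ksi.
R_n = F'_nt · A_b · n = 43.1 × 0.994 × 2 = 85.69 kips.
Allowable strength R_n/Ω = 85.69 / 2 = 42.8 kips.

42.8 kips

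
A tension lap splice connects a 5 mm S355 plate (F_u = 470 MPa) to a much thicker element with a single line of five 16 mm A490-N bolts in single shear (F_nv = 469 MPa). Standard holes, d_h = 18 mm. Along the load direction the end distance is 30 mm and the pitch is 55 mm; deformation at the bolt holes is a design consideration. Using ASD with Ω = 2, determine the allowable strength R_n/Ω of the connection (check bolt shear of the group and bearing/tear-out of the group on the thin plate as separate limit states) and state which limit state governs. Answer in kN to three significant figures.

210 kN (bearing governs)

Bolt shear: A_b = π·16²/4 = 201.1 mm²; R_n = 469 × 201.1 × 5 × 1 / 1000 = 471.5 kN → 471.5 / 2 = 236 kN.
Bearing (1.2 l_c t F_u ≤ 2.4 d t F_u): upper limit = 2.4·16·5·470 / 1000 = 90.24 kN.
  Edge l_c = 30 − 18/2 = 21 → r_n = 59.22 kN; interior l_c = 55 − 18 = 37 → r_n = 90.24 kN.
  R_n,bearing = 1·59.22 + 4·90.24 = 420.2 kN → 420.2 / 2 = 210 kN.
Bearing governs: 210 kN.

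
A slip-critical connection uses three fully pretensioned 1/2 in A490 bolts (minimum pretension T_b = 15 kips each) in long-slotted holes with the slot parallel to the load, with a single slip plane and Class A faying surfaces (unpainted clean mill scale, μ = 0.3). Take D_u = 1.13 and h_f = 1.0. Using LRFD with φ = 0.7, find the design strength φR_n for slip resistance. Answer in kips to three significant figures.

10.7 kips

R_n = μ · D_u · h_f · T_b · n_s · n_b = 0.3 × 1.13 × 1.0 × 15 × 1 × 3 = 15.25 kips.
Design strength φR_n = 0.7 × 15.25 = 10.7 kips.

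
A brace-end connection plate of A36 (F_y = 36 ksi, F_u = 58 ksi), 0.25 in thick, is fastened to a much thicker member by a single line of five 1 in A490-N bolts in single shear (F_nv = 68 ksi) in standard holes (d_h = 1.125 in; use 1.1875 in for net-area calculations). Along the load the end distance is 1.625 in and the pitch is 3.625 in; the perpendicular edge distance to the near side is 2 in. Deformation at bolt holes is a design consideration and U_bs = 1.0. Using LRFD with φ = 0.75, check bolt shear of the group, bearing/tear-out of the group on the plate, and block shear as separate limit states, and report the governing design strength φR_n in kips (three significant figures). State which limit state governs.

Bolt shear: A_b = π·1²/4 = 0.7854 in²; R_n = 68 × 0.7854 × 5 × 1 = 267 kips → 0.75 × 267 = 200 kips.
Bearing: edge l_c = 1.062, r_n = 18.49 kips; interior l_c = 2.5, r_n = 34.8 kips; R_n = 18.49 + 4·34.8 = 157.7 kips → 118 kips.
Block shear: A_gv = 4.031, A_nv = 2.695, A_nt = 0.3516 in²; R_n = min(0.6F_uA_nv, 0.6F_yA_gv) + U_bs·F_u·A_nt = 107.5 kips → 80.6 kips.
Block shear governs: 80.6 kips.

80.6 kips (block shear governs)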